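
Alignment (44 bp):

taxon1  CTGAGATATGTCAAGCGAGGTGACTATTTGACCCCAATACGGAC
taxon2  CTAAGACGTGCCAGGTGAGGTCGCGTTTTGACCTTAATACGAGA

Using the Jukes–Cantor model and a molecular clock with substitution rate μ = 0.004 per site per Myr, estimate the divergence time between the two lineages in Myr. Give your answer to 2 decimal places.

56.83

The sequences differ at 15 of 44 sites, so p = 15/44 ≈ 0.340909.
d = −(3/4) ln(1 − 4p/3) = −0.75 ln(1 − 0.454545) = −0.75 ln(0.545455)
  = −0.75 × (-0.606135) = 0.454601 substitutions/site.
Under a molecular clock d = 2μt, so t = d/(2μ) = 0.454601 / (2 × 0.004) = 56.83 Myr.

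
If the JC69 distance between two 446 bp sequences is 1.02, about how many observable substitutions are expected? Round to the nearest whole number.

Invert JC69: p = (3/4)(1 − e^(−4d/3)) = 0.75 × (1 − e^(-1.36)) = 0.75 × (1 − 0.256661) = 0.557504.
Expected differing sites = pL ≈ 0.557504 × 446 = 248.646784 ≈ 249.

249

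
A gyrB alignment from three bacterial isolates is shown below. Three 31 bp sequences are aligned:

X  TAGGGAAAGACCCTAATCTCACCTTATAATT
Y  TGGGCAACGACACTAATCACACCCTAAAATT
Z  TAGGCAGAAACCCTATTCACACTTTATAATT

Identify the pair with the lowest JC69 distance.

X–Y: 7/31 differ, p = 0.226, d = 0.269.
X–Z: 6/31 differ, p = 0.194, d = 0.224.
Y–Z: 9/31 differ, p = 0.290, d = 0.367.
The smallest distance is between X and Z.

X and Z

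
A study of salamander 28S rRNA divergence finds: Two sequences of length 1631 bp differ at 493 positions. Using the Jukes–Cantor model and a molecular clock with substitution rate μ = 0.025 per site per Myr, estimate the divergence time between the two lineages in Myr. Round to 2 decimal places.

p = 493/1631 ≈ 0.302269.
d = −(3/4) ln(1 − 4p/3) = −0.75 ln(1 − 0.403025) = −0.75 ln(0.596975)
  = −0.75 × (-0.515880) = 0.386910 substitutions/site.
Under a molecular clock d = 2μt, so t = d/(2μ) = 0.386910 / (2 × 0.025) = 7.74 Myr.

7.74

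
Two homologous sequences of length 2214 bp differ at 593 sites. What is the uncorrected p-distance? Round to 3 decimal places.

0.268

p = 593/2214 = 0.267841… ≈ 0.268 (to 3 d.p.).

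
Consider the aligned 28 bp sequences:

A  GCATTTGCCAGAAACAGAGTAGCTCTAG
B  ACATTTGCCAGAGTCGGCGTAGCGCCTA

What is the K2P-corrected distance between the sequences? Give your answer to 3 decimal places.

0.431

Of 28 sites, 5 differences are transitions and 4 are transversions, so P = 5/28 ≈ 0.178571 and Q = 4/28 ≈ 0.142857.
Under the Kimura two-parameter model, d = −½ ln(1 − 2P − Q) − ¼ ln(1 − 2Q).
1 − 2P − Q = 0.500001, giving −½ ln(0.500001) = 0.346573.
1 − 2Q = 0.714286, giving −¼ ln(0.714286) = 0.084118.
d = 0.346573 + 0.084118 = 0.430691.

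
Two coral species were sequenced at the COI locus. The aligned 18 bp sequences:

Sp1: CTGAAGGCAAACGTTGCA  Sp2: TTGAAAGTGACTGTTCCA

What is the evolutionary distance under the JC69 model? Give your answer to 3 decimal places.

0.548

The sequences differ at 7 of 18 sites (1, 6, 8, 9, 11, 12, 16), so p = 7/18 ≈ 0.388889.
d = −(3/4) ln(1 − 4p/3) = −0.75 ln(1 − 0.518519) = −0.75 ln(0.481481)
  = −0.75 × (-0.730889) = 0.548167 substitutions/site.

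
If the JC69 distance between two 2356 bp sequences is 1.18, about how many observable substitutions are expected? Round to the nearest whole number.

1401

Invert JC69: p = (3/4)(1 − e^(−4d/3)) = 0.75 × (1 − e^(-1.573333)) = 0.75 × (1 − 0.207353) = 0.594485.
Expected differing sites = pL ≈ 0.594485 × 2356 = 1400.60666 ≈ 1401.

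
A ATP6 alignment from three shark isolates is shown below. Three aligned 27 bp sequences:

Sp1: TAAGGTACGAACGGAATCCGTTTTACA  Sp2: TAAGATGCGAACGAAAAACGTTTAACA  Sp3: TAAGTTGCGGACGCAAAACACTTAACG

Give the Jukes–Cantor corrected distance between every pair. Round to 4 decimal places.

d(Sp1,Sp2) = 0.2635, d(Sp1,Sp3) = 0.5107, d(Sp2,Sp3) = 0.2635

Sp1–Sp2: 6/27 sites differ → p ≈ 0.222222, d = −0.75 ln(1 − 0.296296) = 0.263548 ≈ 0.2635.
Sp1–Sp3: 10/27 sites differ → p ≈ 0.37037, d = −0.75 ln(1 − 0.493827) = 0.510658 ≈ 0.5107.
Sp2–Sp3: 6/27 sites differ → p ≈ 0.222222, d = −0.75 ln(1 − 0.296296) = 0.263548 ≈ 0.2635.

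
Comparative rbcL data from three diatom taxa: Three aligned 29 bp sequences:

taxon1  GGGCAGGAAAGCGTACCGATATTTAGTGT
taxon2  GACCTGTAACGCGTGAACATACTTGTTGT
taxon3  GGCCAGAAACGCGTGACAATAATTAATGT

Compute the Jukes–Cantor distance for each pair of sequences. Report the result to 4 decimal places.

taxon1–taxon2: 12/29 sites differ → p ≈ 0.413793, d = −0.75 ln(1 − 0.551724) = 0.601760 ≈ 0.6018.
taxon1–taxon3: 8/29 sites differ → p ≈ 0.275862, d = −0.75 ln(1 − 0.367816) = 0.343931 ≈ 0.3439.
taxon2–taxon3: 8/29 sites differ → p ≈ 0.275862, d = −0.75 ln(1 − 0.367816) = 0.343931 ≈ 0.3439.

d(taxon1,taxon2) = 0.6018, d(taxon1,taxon3) = 0.3439, d(taxon2,taxon3) = 0.3439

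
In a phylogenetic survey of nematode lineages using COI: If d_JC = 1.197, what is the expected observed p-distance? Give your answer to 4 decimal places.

0.5980

p = (3/4)(1 − e^(−4d/3)) = 0.75 × (1 − e^(-1.596)) = 0.75 × (1 − 0.202706) = 0.597971.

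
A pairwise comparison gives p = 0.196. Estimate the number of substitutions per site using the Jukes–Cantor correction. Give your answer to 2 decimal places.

0.23

d = −(3/4) ln(1 − 4p/3) = −0.75 ln(1 − 0.261333) = −0.75 ln(0.738667)
  = −0.75 × (-0.302908) = 0.227181 substitutions/site.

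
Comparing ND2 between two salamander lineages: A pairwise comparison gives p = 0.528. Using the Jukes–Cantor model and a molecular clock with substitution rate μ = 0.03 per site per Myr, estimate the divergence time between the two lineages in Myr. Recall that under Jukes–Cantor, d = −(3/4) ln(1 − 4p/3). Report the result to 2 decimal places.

15.22

d = −(3/4) ln(1 − 4p/3) = −0.75 ln(1 − 0.704) = −0.75 ln(0.296)
  = −0.75 × (-1.217396) = 0.913047 substitutions/site.
Under a molecular clock d = 2μt, so t = d/(2μ) = 0.913047 / (2 × 0.03) = 15.22 Myr.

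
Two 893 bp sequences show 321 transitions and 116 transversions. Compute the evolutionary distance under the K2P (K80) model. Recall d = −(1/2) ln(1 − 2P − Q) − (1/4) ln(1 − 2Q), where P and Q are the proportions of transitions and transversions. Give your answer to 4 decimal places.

1.0199

P = 321/893 ≈ 0.359462 and Q = 116/893 ≈ 0.129899.
Under the Kimura two-parameter model, d = −½ ln(1 − 2P − Q) − ¼ ln(1 − 2Q).
1 − 2P − Q = 0.151177, giving −½ ln(0.151177) = 0.944652.
1 − 2Q = 0.740202, giving −¼ ln(0.740202) = 0.075208.
d = 0.944652 + 0.075208 = 1.019860.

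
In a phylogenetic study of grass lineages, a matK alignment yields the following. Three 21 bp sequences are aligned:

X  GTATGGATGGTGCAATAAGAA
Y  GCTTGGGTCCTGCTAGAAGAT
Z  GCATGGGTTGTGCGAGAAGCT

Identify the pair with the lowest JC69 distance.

Y and Z

X–Y: 8/21 differ, p = 0.381, d = 0.532.
X–Z: 7/21 differ, p = 0.333, d = 0.441.
Y–Z: 5/21 differ, p = 0.238, d = 0.286.
The smallest distance is between Y and Z.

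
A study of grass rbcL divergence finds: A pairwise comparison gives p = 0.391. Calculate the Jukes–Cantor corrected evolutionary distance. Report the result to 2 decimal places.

d = −(3/4) ln(1 − 4p/3) = −0.75 ln(1 − 0.521333) = −0.75 ln(0.478667)
  = −0.75 × (-0.736750) = 0.552563 substitutions/site.

0.55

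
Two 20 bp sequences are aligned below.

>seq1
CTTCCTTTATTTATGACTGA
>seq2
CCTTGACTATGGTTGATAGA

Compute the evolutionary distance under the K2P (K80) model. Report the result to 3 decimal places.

0.831

Of 20 sites, 4 differences are transitions and 6 are transversions, so P = 4/20 = 0.2 and Q = 6/20 = 0.3.
Under the Kimura two-parameter model, d = −½ ln(1 − 2P − Q) − ¼ ln(1 − 2Q).
1 − 2P − Q = 0.3, giving −½ ln(0.3) = 0.601986.
1 − 2Q = 0.4, giving −¼ ln(0.4) = 0.229073.
d = 0.601986 + 0.229073 = 0.831059.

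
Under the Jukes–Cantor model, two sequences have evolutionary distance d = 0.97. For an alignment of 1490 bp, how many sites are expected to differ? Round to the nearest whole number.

811

Invert JC69: p = (3/4)(1 − e^(−4d/3)) = 0.75 × (1 − e^(-1.293333)) = 0.75 × (1 − 0.274355) = 0.544234.
Expected differing sites = pL ≈ 0.544234 × 1490 = 810.90866 ≈ 811.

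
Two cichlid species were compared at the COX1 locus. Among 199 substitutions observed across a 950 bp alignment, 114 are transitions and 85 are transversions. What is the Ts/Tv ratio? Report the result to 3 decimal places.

R = 114/85 = 1.341176… ≈ 1.341 (to 3 d.p.).

1.341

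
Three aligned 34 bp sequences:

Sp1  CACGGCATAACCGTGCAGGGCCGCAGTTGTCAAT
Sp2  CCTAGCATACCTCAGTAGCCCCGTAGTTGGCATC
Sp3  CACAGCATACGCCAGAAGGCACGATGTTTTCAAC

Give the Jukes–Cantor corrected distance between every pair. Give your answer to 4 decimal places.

Sp1–Sp2: 14/34 sites differ → p ≈ 0.411765, d = −0.75 ln(1 − 0.54902) = 0.597249 ≈ 0.5972.
Sp1–Sp3: 12/34 sites differ → p ≈ 0.352941, d = −0.75 ln(1 − 0.470588) = 0.476991 ≈ 0.4770.
Sp2–Sp3: 12/34 sites differ → p ≈ 0.352941, d = −0.75 ln(1 − 0.470588) = 0.476991 ≈ 0.4770.

d(Sp1,Sp2) = 0.5972, d(Sp1,Sp3) = 0.4770, d(Sp2,Sp3) = 0.4770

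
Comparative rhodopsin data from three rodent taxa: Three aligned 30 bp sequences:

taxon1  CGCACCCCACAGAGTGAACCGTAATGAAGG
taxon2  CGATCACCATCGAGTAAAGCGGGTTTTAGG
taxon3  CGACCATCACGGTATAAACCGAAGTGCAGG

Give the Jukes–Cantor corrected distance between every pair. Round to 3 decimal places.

d(taxon1,taxon2) = 0.572, d(taxon1,taxon3) = 0.503, d(taxon2,taxon3) = 0.572

taxon1–taxon2: 12/30 sites differ → p = 0.4, d = −0.75 ln(1 − 0.533333) = 0.571605 ≈ 0.572.
taxon1–taxon3: 11/30 sites differ → p ≈ 0.366667, d = −0.75 ln(1 − 0.488889) = 0.503376 ≈ 0.503.
taxon2–taxon3: 12/30 sites differ → p = 0.4, d = −0.75 ln(1 − 0.533333) = 0.571605 ≈ 0.572.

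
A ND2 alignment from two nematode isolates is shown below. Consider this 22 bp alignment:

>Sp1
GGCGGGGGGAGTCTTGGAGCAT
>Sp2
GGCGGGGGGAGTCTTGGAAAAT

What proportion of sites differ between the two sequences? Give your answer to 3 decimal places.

The sequences differ at 2 of 22 positions (sites 19, 20).
p = 2/22 = 0.090909… ≈ 0.091 (to 3 d.p.).

0.091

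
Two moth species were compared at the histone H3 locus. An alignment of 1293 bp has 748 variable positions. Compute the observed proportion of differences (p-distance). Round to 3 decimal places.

0.578

p = 748/1293 = 0.578499… ≈ 0.578 (to 3 d.p.).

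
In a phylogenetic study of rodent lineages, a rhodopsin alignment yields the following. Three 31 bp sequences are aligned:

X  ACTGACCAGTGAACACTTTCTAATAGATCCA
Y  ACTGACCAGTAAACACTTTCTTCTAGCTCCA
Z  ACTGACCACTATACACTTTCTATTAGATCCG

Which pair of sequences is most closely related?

X–Y: 4/31 differ, p = 0.129, d = 0.142.
X–Z: 5/31 differ, p = 0.161, d = 0.182.
Y–Z: 6/31 differ, p = 0.194, d = 0.224.
The smallest distance is between X and Y.

X and Y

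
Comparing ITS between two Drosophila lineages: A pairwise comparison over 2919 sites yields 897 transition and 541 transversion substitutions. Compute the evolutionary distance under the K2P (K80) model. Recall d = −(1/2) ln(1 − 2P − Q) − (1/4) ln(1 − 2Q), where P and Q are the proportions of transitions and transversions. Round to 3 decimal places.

0.920

P = 897/2919 ≈ 0.307297 and Q = 541/2919 ≈ 0.185337.
Under the Kimura two-parameter model, d = −½ ln(1 − 2P − Q) − ¼ ln(1 − 2Q).
1 − 2P − Q = 0.200069, giving −½ ln(0.200069) = 0.804546.
1 − 2Q = 0.629326, giving −¼ ln(0.629326) = 0.115776.
d = 0.804546 + 0.115776 = 0.920322.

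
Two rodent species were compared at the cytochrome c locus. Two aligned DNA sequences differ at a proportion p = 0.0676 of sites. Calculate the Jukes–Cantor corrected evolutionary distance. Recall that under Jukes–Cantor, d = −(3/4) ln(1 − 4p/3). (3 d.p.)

0.071

d = −(3/4) ln(1 − 4p/3) = −0.75 ln(1 − 0.090133) = −0.75 ln(0.909867)
  = −0.75 × (-0.094457) = 0.070843 substitutions/site.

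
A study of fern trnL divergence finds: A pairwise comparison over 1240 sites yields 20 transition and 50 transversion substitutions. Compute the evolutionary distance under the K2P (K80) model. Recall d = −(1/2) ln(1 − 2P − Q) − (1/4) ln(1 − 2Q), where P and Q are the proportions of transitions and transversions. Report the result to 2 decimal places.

0.06

P = 20/1240 ≈ 0.016129 and Q = 50/1240 ≈ 0.040323.
Under the Kimura two-parameter model, d = −½ ln(1 − 2P − Q) − ¼ ln(1 − 2Q).
1 − 2P − Q = 0.927419, giving −½ ln(0.927419) = 0.037675.
1 − 2Q = 0.919354, giving −¼ ln(0.919354) = 0.021021.
d = 0.037675 + 0.021021 = 0.058696.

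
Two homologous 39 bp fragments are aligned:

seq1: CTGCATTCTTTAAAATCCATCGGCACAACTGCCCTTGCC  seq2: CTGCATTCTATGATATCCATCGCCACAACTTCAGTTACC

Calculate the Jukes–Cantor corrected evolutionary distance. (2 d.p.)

The sequences differ at 8 of 39 sites (10, 12, 14, 23, 31, 33, 34, 37), so p = 8/39 ≈ 0.205128.
d = −(3/4) ln(1 − 4p/3) = −0.75 ln(1 − 0.273504) = −0.75 ln(0.726496)
  = −0.75 × (-0.319522) = 0.239642 substitutions/site.

0.24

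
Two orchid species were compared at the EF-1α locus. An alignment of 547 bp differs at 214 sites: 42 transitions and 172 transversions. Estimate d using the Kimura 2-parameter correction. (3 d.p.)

P = 42/547 ≈ 0.076782 and Q = 172/547 ≈ 0.314442.
Under the Kimura two-parameter model, d = −½ ln(1 − 2P − Q) − ¼ ln(1 − 2Q).
1 − 2P − Q = 0.531994, giving −½ ln(0.531994) = 0.315562.
1 − 2Q = 0.371116, giving −¼ ln(0.371116) = 0.247810.
d = 0.315562 + 0.247810 = 0.563372.

0.563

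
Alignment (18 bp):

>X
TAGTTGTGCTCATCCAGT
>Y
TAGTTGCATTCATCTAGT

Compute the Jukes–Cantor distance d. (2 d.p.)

The sequences differ at 4 of 18 sites (7, 8, 9, 15), so p = 4/18 ≈ 0.222222.
d = −(3/4) ln(1 − 4p/3) = −0.75 ln(1 − 0.296296) = −0.75 ln(0.703704)
  = −0.75 × (-0.351397) = 0.263548 substitutions/site.

0.26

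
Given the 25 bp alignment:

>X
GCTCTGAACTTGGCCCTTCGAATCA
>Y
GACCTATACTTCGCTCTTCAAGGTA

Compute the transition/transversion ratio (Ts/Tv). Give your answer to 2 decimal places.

1.50

Transitions are A↔G and C↔T; transversions are all other mismatches.
Transitions: 6. Transversions: 4.
R = 6/4 = 1.50.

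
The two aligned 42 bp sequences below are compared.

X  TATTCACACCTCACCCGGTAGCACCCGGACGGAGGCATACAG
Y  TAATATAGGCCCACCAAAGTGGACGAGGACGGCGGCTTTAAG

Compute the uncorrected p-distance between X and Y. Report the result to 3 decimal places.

0.452

The sequences differ at 19 of 42 positions.
p = 19/42 = 0.452380… ≈ 0.452 (to 3 d.p.).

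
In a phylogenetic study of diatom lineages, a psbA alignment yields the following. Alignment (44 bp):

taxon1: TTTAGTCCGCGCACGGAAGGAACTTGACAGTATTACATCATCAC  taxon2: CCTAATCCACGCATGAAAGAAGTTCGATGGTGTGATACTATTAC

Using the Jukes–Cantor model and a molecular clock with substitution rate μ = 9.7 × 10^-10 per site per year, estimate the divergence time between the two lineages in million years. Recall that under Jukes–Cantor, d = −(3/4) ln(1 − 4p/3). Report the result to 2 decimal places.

The sequences differ at 18 of 44 sites, so p = 18/44 ≈ 0.409091.
d = −(3/4) ln(1 − 4p/3) = −0.75 ln(1 − 0.545455) = −0.75 ln(0.454545)
  = −0.75 × (-0.788458) = 0.591344 substitutions/site.
Under a molecular clock d = 2μt, so t = d/(2μ) = 0.591344 / (2 × 9.7 × 10^-10) = 304.82 million years.

304.82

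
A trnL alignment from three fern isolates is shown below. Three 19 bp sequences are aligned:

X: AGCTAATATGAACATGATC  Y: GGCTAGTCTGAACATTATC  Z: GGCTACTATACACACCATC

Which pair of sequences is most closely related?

X and Y

X–Y: 4/19 differ, p = 0.211, d = 0.247.
X–Z: 6/19 differ, p = 0.316, d = 0.410.
Y–Z: 6/19 differ, p = 0.316, d = 0.410.
The smallest distance is between X and Y.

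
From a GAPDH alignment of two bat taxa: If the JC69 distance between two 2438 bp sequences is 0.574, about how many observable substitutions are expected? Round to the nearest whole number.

Invert JC69: p = (3/4)(1 − e^(−4d/3)) = 0.75 × (1 − e^(-0.765333)) = 0.75 × (1 − 0.465179) = 0.401116.
Expected differing sites = pL ≈ 0.401116 × 2438 = 977.920808 ≈ 978.

978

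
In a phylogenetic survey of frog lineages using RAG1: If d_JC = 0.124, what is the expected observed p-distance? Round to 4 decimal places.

0.1143

p = (3/4)(1 − e^(−4d/3)) = 0.75 × (1 − e^(-0.165333)) = 0.75 × (1 − 0.847611) = 0.114292.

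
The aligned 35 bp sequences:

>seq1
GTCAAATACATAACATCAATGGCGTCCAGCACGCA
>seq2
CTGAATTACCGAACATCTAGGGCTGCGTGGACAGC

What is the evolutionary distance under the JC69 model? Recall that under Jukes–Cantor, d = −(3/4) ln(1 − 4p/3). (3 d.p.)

0.635

The sequences differ at 15 of 35 sites, so p = 15/35 ≈ 0.428571.
d = −(3/4) ln(1 − 4p/3) = −0.75 ln(1 − 0.571428) = −0.75 ln(0.428572)
  = −0.75 × (-0.847297) = 0.635473 substitutions/site.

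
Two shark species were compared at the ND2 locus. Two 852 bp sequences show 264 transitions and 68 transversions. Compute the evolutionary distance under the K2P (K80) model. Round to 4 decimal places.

0.6447

P = 264/852 ≈ 0.309859 and Q = 68/852 ≈ 0.079812.
Under the Kimura two-parameter model, d = −½ ln(1 − 2P − Q) − ¼ ln(1 − 2Q).
1 − 2P − Q = 0.30047, giving −½ ln(0.30047) = 0.601204.
1 − 2Q = 0.840376, giving −¼ ln(0.840376) = 0.043476.
d = 0.601204 + 0.043476 = 0.644680.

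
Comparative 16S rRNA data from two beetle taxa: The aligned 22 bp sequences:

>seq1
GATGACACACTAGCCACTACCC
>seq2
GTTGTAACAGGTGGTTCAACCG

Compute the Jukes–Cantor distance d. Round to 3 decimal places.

The sequences differ at 11 of 22 sites, so p = 11/22 = 0.5.
d = −(3/4) ln(1 − 4p/3) = −0.75 ln(1 − 0.666667) = −0.75 ln(0.333333)
  = −0.75 × (-1.098613) = 0.823960 substitutions/site.

0.824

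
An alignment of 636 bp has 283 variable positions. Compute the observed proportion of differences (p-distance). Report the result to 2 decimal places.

p = 283/636 = 0.444968… ≈ 0.44 (to 2 d.p.).

0.44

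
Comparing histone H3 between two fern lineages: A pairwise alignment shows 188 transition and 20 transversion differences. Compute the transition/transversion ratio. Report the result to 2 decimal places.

R = 188/20 = 9.40.

9.40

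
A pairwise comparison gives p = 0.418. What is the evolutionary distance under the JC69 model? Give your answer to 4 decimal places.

d = −(3/4) ln(1 − 4p/3) = −0.75 ln(1 − 0.557333) = −0.75 ln(0.442667)
  = −0.75 × (-0.814937) = 0.611203 substitutions/site.

0.6112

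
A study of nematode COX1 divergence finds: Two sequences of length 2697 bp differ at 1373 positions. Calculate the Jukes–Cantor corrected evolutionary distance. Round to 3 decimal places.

0.852

p = 1373/2697 ≈ 0.509084.
d = −(3/4) ln(1 − 4p/3) = −0.75 ln(1 − 0.678779) = −0.75 ln(0.321221)
  = −0.75 × (-1.135626) = 0.851720 substitutions/site.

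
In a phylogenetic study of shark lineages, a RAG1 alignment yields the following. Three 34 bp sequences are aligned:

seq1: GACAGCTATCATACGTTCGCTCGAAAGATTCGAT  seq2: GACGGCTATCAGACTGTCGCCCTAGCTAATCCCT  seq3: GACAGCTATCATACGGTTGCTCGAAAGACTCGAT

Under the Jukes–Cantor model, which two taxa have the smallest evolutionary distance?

seq1–seq2: 12/34 differ, p = 0.353, d = 0.477.
seq1–seq3: 3/34 differ, p = 0.088, d = 0.094.
seq2–seq3: 12/34 differ, p = 0.353, d = 0.477.
The smallest distance is between seq1 and seq3.

seq1 and seq3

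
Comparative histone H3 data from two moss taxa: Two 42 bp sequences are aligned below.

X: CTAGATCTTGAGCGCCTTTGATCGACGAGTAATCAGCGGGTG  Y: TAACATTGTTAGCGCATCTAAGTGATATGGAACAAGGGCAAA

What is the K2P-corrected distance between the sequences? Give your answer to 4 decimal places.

0.9294

Of 42 sites, 10 differences are transitions and 12 are transversions, so P = 10/42 ≈ 0.238095 and Q = 12/42 ≈ 0.285714.
Under the Kimura two-parameter model, d = −½ ln(1 − 2P − Q) − ¼ ln(1 − 2Q).
1 − 2P − Q = 0.238096, giving −½ ln(0.238096) = 0.717541.
1 − 2Q = 0.428572, giving −¼ ln(0.428572) = 0.211824.
d = 0.717541 + 0.211824 = 0.929365.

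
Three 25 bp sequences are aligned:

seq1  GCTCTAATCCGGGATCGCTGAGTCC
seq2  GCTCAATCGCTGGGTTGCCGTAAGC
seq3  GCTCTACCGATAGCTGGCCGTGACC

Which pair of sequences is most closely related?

seq2 and seq3

seq1–seq2: 12/25 differ, p = 0.480, d = 0.766.
seq1–seq3: 11/25 differ, p = 0.440, d = 0.663.
seq2–seq3: 8/25 differ, p = 0.320, d = 0.417.
The smallest distance is between seq2 and seq3.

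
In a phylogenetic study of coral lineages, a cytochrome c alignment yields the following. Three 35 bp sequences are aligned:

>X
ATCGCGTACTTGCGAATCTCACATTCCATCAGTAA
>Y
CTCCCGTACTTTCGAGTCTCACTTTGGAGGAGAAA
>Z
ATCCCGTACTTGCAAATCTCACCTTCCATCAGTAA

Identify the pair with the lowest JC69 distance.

X and Z

X–Y: 10/35 differ, p = 0.286, d = 0.360.
X–Z: 3/35 differ, p = 0.086, d = 0.091.
Y–Z: 10/35 differ, p = 0.286, d = 0.360.
The smallest distance is between X and Z.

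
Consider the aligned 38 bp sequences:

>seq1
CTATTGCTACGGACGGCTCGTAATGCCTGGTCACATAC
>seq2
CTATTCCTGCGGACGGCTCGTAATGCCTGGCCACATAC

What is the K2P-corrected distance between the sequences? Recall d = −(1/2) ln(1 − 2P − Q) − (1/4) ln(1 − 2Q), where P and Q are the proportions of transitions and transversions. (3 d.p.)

Of 38 sites, 2 differences are transitions and 1 are transversions, so P = 2/38 ≈ 0.052632 and Q = 1/38 ≈ 0.026316.
Under the Kimura two-parameter model, d = −½ ln(1 − 2P − Q) − ¼ ln(1 − 2Q).
1 − 2P − Q = 0.86842, giving −½ ln(0.86842) = 0.070540.
1 − 2Q = 0.947368, giving −¼ ln(0.947368) = 0.013517.
d = 0.070540 + 0.013517 = 0.084057.

0.084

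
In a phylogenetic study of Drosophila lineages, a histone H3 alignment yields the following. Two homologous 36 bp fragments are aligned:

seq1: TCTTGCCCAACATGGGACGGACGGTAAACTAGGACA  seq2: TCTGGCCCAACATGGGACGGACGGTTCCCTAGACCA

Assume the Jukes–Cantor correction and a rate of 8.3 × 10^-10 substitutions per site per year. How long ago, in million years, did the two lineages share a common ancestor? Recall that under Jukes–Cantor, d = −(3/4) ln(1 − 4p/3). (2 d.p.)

113.55

The sequences differ at 6 of 36 sites (4, 26, 27, 28, 33, 34), so p = 6/36 ≈ 0.166667.
d = −(3/4) ln(1 − 4p/3) = −0.75 ln(1 − 0.222223) = −0.75 ln(0.777777)
  = −0.75 × (-0.251315) = 0.188486 substitutions/site.
Under a molecular clock d = 2μt, so t = d/(2μ) = 0.188486 / (2 × 8.3 × 10^-10) = 113.55 million years.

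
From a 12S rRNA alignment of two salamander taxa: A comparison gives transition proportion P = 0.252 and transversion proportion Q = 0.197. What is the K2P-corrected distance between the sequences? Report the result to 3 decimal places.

Under the Kimura two-parameter model, d = −½ ln(1 − 2P − Q) − ¼ ln(1 − 2Q).
1 − 2P − Q = 0.299, giving −½ ln(0.299) = 0.603656.
1 − 2Q = 0.606, giving −¼ ln(0.606) = 0.125219.
d = 0.603656 + 0.125219 = 0.728875.

0.729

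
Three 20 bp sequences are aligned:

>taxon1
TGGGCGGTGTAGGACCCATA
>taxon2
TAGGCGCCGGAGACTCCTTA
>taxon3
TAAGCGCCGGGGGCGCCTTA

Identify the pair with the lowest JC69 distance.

taxon2 and taxon3

taxon1–taxon2: 8/20 differ, p = 0.400, d = 0.572.
taxon1–taxon3: 9/20 differ, p = 0.450, d = 0.687.
taxon2–taxon3: 4/20 differ, p = 0.200, d = 0.233.
The smallest distance is between taxon2 and taxon3.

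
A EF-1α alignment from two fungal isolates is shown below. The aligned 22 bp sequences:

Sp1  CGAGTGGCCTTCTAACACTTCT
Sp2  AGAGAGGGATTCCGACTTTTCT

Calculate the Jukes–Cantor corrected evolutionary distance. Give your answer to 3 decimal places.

0.497

The sequences differ at 8 of 22 sites (1, 5, 8, 9, 13, 14, 17, 18), so p = 8/22 ≈ 0.363636.
d = −(3/4) ln(1 − 4p/3) = −0.75 ln(1 − 0.484848) = −0.75 ln(0.515152)
  = −0.75 × (-0.663293) = 0.497470 substitutions/site.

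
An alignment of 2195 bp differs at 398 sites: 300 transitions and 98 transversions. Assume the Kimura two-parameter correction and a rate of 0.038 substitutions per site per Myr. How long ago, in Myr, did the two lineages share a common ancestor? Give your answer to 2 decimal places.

2.83

P = 300/2195 ≈ 0.136674 and Q = 98/2195 ≈ 0.044647.
Under the Kimura two-parameter model, d = −½ ln(1 − 2P − Q) − ¼ ln(1 − 2Q).
1 − 2P − Q = 0.682005, giving −½ ln(0.682005) = 0.191359.
1 − 2Q = 0.910706, giving −¼ ln(0.910706) = 0.023384.
d = 0.191359 + 0.023384 = 0.214743.
Under a molecular clock d = 2μt, so t = d/(2μ) = 0.214743 / (2 × 0.038) = 2.83 Myr.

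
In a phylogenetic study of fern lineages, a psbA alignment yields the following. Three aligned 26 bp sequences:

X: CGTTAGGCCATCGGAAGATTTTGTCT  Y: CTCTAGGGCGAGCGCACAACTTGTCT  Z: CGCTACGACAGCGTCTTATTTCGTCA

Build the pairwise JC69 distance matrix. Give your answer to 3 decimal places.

d(X,Y) = 0.623, d(X,Z) = 0.539, d(Y,Z) = 0.949

X–Y: 11/26 sites differ → p ≈ 0.423077, d = −0.75 ln(1 − 0.564103) = 0.622762 ≈ 0.623.
X–Z: 10/26 sites differ → p ≈ 0.384615, d = −0.75 ln(1 − 0.51282) = 0.539341 ≈ 0.539.
Y–Z: 14/26 sites differ → p ≈ 0.538462, d = −0.75 ln(1 − 0.717949) = 0.949251 ≈ 0.949.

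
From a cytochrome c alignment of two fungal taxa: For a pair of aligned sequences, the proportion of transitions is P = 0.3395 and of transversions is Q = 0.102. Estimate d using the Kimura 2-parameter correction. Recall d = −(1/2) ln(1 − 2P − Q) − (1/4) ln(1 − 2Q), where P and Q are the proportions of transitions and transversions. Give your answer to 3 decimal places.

0.816

Under the Kimura two-parameter model, d = −½ ln(1 − 2P − Q) − ¼ ln(1 − 2Q).
1 − 2P − Q = 0.219, giving −½ ln(0.219) = 0.759342.
1 − 2Q = 0.796, giving −¼ ln(0.796) = 0.057039.
d = 0.759342 + 0.057039 = 0.816381.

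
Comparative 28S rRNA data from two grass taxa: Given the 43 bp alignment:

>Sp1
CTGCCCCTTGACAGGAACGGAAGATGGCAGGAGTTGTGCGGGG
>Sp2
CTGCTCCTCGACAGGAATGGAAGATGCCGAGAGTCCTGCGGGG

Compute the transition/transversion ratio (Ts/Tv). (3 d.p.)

Transitions are A↔G and C↔T; transversions are all other mismatches.
Transitions: 6. Transversions: 2.
R = 6/2 = 3.000.

3.000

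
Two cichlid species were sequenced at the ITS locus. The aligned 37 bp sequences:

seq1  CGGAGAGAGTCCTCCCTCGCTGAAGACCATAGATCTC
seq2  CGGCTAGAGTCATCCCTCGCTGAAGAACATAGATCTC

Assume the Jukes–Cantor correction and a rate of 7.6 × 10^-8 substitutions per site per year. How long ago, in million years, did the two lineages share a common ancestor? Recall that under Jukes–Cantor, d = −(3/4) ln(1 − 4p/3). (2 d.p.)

The sequences differ at 4 of 37 sites (4, 5, 12, 27), so p = 4/37 ≈ 0.108108.
d = −(3/4) ln(1 − 4p/3) = −0.75 ln(1 − 0.144144) = −0.75 ln(0.855856)
  = −0.75 × (-0.155653) = 0.116740 substitutions/site.
Under a molecular clock d = 2μt, so t = d/(2μ) = 0.116740 / (2 × 7.6 × 10^-8) = 0.77 million years.

0.77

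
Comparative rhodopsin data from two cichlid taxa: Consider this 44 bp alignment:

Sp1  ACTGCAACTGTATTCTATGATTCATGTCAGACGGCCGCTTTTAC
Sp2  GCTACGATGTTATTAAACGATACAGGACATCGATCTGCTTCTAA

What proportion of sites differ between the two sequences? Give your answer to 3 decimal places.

0.455

The sequences differ at 20 of 44 positions.
p = 20/44 = 0.454545… ≈ 0.455 (to 3 d.p.).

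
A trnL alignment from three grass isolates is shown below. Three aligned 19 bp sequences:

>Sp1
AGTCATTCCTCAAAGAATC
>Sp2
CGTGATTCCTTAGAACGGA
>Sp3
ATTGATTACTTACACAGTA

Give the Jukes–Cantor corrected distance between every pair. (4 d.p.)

Sp1–Sp2: 9/19 sites differ → p ≈ 0.473684, d = −0.75 ln(1 − 0.631579) = 0.748897 ≈ 0.7489.
Sp1–Sp3: 8/19 sites differ → p ≈ 0.421053, d = −0.75 ln(1 − 0.561404) = 0.618132 ≈ 0.6181.
Sp2–Sp3: 7/19 sites differ → p ≈ 0.368421, d = −0.75 ln(1 − 0.491228) = 0.506816 ≈ 0.5068.

d(Sp1,Sp2) = 0.7489, d(Sp1,Sp3) = 0.6181, d(Sp2,Sp3) = 0.5068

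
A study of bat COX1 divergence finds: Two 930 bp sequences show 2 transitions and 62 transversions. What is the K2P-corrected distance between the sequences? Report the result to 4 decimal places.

P = 2/930 ≈ 0.002151 and Q = 62/930 ≈ 0.066667.
Under the Kimura two-parameter model, d = −½ ln(1 − 2P − Q) − ¼ ln(1 − 2Q).
1 − 2P − Q = 0.929031, giving −½ ln(0.929031) = 0.036807.
1 − 2Q = 0.866666, giving −¼ ln(0.866666) = 0.035775.
d = 0.036807 + 0.035775 = 0.072582.

0.0726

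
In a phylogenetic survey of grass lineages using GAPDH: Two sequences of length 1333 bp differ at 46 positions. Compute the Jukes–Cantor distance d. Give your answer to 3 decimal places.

p = 46/1333 ≈ 0.034509.
d = −(3/4) ln(1 − 4p/3) = −0.75 ln(1 − 0.046012) = −0.75 ln(0.953988)
  = −0.75 × (-0.047104) = 0.035328 substitutions/site.

0.035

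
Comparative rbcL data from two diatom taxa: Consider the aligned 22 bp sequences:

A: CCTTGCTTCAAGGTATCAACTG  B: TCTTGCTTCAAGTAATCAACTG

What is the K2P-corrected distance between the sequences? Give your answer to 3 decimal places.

Of 22 sites, 1 differences are transitions and 2 are transversions, so P = 1/22 ≈ 0.045455 and Q = 2/22 ≈ 0.090909.
Under the Kimura two-parameter model, d = −½ ln(1 − 2P − Q) − ¼ ln(1 − 2Q).
1 − 2P − Q = 0.818181, giving −½ ln(0.818181) = 0.100336.
1 − 2Q = 0.818182, giving −¼ ln(0.818182) = 0.050168.
d = 0.100336 + 0.050168 = 0.150504.

0.151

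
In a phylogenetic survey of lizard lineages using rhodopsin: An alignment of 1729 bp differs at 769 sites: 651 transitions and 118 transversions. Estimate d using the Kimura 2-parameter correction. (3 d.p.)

0.898

P = 651/1729 ≈ 0.376518 and Q = 118/1729 ≈ 0.068248.
Under the Kimura two-parameter model, d = −½ ln(1 − 2P − Q) − ¼ ln(1 − 2Q).
1 − 2P − Q = 0.178716, giving −½ ln(0.178716) = 0.860979.
1 − 2Q = 0.863504, giving −¼ ln(0.863504) = 0.036689.
d = 0.860979 + 0.036689 = 0.897668.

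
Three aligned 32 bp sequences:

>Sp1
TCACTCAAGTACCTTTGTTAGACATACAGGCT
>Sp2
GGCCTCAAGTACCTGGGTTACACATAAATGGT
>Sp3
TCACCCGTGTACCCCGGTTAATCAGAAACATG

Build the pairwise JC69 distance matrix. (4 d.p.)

Sp1–Sp2: 9/32 sites differ → p = 0.28125, d = −0.75 ln(1 − 0.375) = 0.352503 ≈ 0.3525.
Sp1–Sp3: 14/32 sites differ → p = 0.4375, d = −0.75 ln(1 − 0.583333) = 0.656601 ≈ 0.6566.
Sp2–Sp3: 15/32 sites differ → p = 0.46875, d = −0.75 ln(1 − 0.625) = 0.735622 ≈ 0.7356.

d(Sp1,Sp2) = 0.3525, d(Sp1,Sp3) = 0.6566, d(Sp2,Sp3) = 0.7356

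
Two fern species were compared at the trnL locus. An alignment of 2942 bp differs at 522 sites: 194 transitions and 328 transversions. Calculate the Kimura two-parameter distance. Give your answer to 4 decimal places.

P = 194/2942 ≈ 0.065942 and Q = 328/2942 ≈ 0.111489.
Under the Kimura two-parameter model, d = −½ ln(1 − 2P − Q) − ¼ ln(1 − 2Q).
1 − 2P − Q = 0.756627, giving −½ ln(0.756627) = 0.139442.
1 − 2Q = 0.777022, giving −¼ ln(0.777022) = 0.063072.
d = 0.139442 + 0.063072 = 0.202514.

0.2025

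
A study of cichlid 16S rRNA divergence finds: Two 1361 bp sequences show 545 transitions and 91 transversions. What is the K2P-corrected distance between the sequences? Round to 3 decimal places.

1.047

P = 545/1361 ≈ 0.400441 and Q = 91/1361 ≈ 0.066863.
Under the Kimura two-parameter model, d = −½ ln(1 − 2P − Q) − ¼ ln(1 − 2Q).
1 − 2P − Q = 0.132255, giving −½ ln(0.132255) = 1.011512.
1 − 2Q = 0.866274, giving −¼ ln(0.866274) = 0.035889.
d = 1.011512 + 0.035889 = 1.047401.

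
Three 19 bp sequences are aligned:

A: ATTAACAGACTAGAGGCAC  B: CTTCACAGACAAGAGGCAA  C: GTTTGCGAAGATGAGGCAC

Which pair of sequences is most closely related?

A–B: 4/19 differ, p = 0.211, d = 0.247.
A–C: 8/19 differ, p = 0.421, d = 0.618.
B–C: 8/19 differ, p = 0.421, d = 0.618.
The smallest distance is between A and B.

A and B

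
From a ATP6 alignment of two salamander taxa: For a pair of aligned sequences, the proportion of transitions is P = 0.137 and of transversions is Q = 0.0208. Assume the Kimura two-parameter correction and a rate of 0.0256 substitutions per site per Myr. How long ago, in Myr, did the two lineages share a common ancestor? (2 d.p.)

3.62

Under the Kimura two-parameter model, d = −½ ln(1 − 2P − Q) − ¼ ln(1 − 2Q).
1 − 2P − Q = 0.7052, giving −½ ln(0.7052) = 0.174637.
1 − 2Q = 0.9584, giving −¼ ln(0.9584) = 0.010623.
d = 0.174637 + 0.010623 = 0.185260.
Under a molecular clock d = 2μt, so t = d/(2μ) = 0.185260 / (2 × 0.0256) = 3.62 Myr.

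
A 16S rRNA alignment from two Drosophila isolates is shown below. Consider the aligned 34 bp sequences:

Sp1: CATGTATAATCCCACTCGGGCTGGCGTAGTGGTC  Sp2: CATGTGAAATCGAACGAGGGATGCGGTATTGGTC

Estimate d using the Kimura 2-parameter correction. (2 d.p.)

0.38

Of 34 sites, 1 differences are transitions and 9 are transversions, so P = 1/34 ≈ 0.029412 and Q = 9/34 ≈ 0.264706.
Under the Kimura two-parameter model, d = −½ ln(1 − 2P − Q) − ¼ ln(1 − 2Q).
1 − 2P − Q = 0.67647, giving −½ ln(0.67647) = 0.195434.
1 − 2Q = 0.470588, giving −¼ ln(0.470588) = 0.188443.
d = 0.195434 + 0.188443 = 0.383877.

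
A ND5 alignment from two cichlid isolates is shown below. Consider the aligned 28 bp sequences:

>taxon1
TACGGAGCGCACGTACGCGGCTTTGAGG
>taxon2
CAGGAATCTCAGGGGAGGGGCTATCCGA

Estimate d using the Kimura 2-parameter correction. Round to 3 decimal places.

0.828

Of 28 sites, 4 differences are transitions and 10 are transversions, so P = 4/28 ≈ 0.142857 and Q = 10/28 ≈ 0.357143.
Under the Kimura two-parameter model, d = −½ ln(1 − 2P − Q) − ¼ ln(1 − 2Q).
1 − 2P − Q = 0.357143, giving −½ ln(0.357143) = 0.514810.
1 − 2Q = 0.285714, giving −¼ ln(0.285714) = 0.313191.
d = 0.514810 + 0.313191 = 0.828001.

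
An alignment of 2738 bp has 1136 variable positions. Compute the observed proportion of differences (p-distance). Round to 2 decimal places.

0.41

p = 1136/2738 = 0.414901… ≈ 0.41 (to 2 d.p.).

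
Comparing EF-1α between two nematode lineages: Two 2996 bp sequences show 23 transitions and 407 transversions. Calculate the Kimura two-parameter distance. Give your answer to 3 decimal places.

0.161

P = 23/2996 ≈ 0.007677 and Q = 407/2996 ≈ 0.135848.
Under the Kimura two-parameter model, d = −½ ln(1 − 2P − Q) − ¼ ln(1 − 2Q).
1 − 2P − Q = 0.848798, giving −½ ln(0.848798) = 0.081967.
1 − 2Q = 0.728304, giving −¼ ln(0.728304) = 0.079259.
d = 0.081967 + 0.079259 = 0.161226.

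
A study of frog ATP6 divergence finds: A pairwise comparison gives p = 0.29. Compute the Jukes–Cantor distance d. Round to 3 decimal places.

0.367

d = −(3/4) ln(1 − 4p/3) = −0.75 ln(1 − 0.386667) = −0.75 ln(0.613333)
  = −0.75 × (-0.488847) = 0.366635 substitutions/site.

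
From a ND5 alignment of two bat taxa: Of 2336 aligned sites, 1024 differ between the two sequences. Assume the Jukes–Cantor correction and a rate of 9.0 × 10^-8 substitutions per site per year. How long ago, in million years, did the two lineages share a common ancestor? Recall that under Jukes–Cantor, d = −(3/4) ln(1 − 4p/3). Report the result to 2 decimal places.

p = 1024/2336 ≈ 0.438356.
d = −(3/4) ln(1 − 4p/3) = −0.75 ln(1 − 0.584475) = −0.75 ln(0.415525)
  = −0.75 × (-0.878212) = 0.658659 substitutions/site.
Under a molecular clock d = 2μt, so t = d/(2μ) = 0.658659 / (2 × 9.0 × 10^-8) = 3.66 million years.

3.66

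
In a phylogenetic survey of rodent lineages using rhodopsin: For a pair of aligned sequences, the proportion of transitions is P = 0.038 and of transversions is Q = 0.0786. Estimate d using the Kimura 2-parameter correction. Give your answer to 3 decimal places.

Under the Kimura two-parameter model, d = −½ ln(1 − 2P − Q) − ¼ ln(1 − 2Q).
1 − 2P − Q = 0.8454, giving −½ ln(0.8454) = 0.083973.
1 − 2Q = 0.8428, giving −¼ ln(0.8428) = 0.042756.
d = 0.083973 + 0.042756 = 0.126729.

0.127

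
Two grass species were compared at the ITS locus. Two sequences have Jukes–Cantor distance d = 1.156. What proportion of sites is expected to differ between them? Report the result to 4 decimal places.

0.5894

p = (3/4)(1 − e^(−4d/3)) = 0.75 × (1 − e^(-1.541333)) = 0.75 × (1 − 0.214096) = 0.589428.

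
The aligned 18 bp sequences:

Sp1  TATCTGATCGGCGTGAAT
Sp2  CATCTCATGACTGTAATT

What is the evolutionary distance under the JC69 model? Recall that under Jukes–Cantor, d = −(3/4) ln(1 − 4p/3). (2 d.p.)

0.67

The sequences differ at 8 of 18 sites (1, 6, 9, 10, 11, 12, 15, 17), so p = 8/18 ≈ 0.444444.
d = −(3/4) ln(1 − 4p/3) = −0.75 ln(1 − 0.592592) = −0.75 ln(0.407408)
  = −0.75 × (-0.897940) = 0.673455 substitutions/site.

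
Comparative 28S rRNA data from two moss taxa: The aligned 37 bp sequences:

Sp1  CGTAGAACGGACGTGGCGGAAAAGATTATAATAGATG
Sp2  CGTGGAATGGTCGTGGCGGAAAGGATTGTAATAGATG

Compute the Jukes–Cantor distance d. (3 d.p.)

The sequences differ at 5 of 37 sites (4, 8, 11, 23, 28), so p = 5/37 ≈ 0.135135.
d = −(3/4) ln(1 − 4p/3) = −0.75 ln(1 − 0.18018) = −0.75 ln(0.81982)
  = −0.75 × (-0.198670) = 0.149003 substitutions/site.

0.149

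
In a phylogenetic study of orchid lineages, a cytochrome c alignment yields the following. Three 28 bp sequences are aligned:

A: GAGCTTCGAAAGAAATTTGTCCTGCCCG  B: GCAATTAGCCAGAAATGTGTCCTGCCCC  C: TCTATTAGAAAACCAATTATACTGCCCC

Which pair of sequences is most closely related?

A and B

A–B: 8/28 differ, p = 0.286, d = 0.360.
A–C: 12/28 differ, p = 0.429, d = 0.635.
B–C: 11/28 differ, p = 0.393, d = 0.556.
The smallest distance is between A and B.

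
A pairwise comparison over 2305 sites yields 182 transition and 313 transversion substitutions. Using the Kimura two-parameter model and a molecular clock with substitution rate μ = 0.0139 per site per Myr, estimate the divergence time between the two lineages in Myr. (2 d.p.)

9.10

P = 182/2305 ≈ 0.078959 and Q = 313/2305 ≈ 0.135792.
Under the Kimura two-parameter model, d = −½ ln(1 − 2P − Q) − ¼ ln(1 − 2Q).
1 − 2P − Q = 0.70629, giving −½ ln(0.70629) = 0.173865.
1 − 2Q = 0.728416, giving −¼ ln(0.728416) = 0.079221.
d = 0.173865 + 0.079221 = 0.253086.
Under a molecular clock d = 2μt, so t = d/(2μ) = 0.253086 / (2 × 0.0139) = 9.10 Myr.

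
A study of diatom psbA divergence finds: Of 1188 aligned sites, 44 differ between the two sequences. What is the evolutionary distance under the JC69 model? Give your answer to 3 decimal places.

0.038

p = 44/1188 ≈ 0.037037.
d = −(3/4) ln(1 − 4p/3) = −0.75 ln(1 − 0.049383) = −0.75 ln(0.950617)
  = −0.75 × (-0.050644) = 0.037983 substitutions/site.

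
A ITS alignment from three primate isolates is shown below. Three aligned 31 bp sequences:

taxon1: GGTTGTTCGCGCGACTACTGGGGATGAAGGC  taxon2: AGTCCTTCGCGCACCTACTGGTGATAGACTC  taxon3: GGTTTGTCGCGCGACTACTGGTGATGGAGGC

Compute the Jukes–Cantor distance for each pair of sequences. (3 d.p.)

taxon1–taxon2: 10/31 sites differ → p ≈ 0.322581, d = −0.75 ln(1 − 0.430108) = 0.421731 ≈ 0.422.
taxon1–taxon3: 4/31 sites differ → p ≈ 0.129032, d = −0.75 ln(1 − 0.172043) = 0.141596 ≈ 0.142.
taxon2–taxon3: 9/31 sites differ → p ≈ 0.290323, d = −0.75 ln(1 − 0.387097) = 0.367161 ≈ 0.367.

d(taxon1,taxon2) = 0.422, d(taxon1,taxon3) = 0.142, d(taxon2,taxon3) = 0.367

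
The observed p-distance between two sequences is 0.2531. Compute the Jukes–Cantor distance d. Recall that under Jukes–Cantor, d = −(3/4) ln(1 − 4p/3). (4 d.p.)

0.3088

d = −(3/4) ln(1 − 4p/3) = −0.75 ln(1 − 0.337467) = −0.75 ln(0.662533)
  = −0.75 × (-0.411685) = 0.308764 substitutions/site.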